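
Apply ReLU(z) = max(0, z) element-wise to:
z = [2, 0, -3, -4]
h = [2, 0, 0, 0]

ReLU applied element-wise: max(0,2)=2, max(0,0)=0, max(0,-3)=0, max(0,-4)=0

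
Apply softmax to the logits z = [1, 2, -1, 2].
p = [0.1522, 0.4136, 0.0206, 0.4136]

exp(z) = [2.718, 7.389, 0.3679, 7.389]
Sum = 17.86
p = [0.1522, 0.4136, 0.0206, 0.4136]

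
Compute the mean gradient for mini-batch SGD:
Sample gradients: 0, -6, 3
Average gradient = -1

Average = (1/3)(0 + -6 + 3) = -3/3 = -1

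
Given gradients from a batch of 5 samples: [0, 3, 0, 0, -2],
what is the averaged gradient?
Average gradient = 0.2

Average = (1/5)(0 + 3 + 0 + 0 + -2) = 1/5 = 0.2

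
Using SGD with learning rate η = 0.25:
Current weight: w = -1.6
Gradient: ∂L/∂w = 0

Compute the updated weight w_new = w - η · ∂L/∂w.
w_new = -1.6

w_new = w - η·∂L/∂w = -1.6 - 0.25×(0) = -1.6 - (0) = -1.6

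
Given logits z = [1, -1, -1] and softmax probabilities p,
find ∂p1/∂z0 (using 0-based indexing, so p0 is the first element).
∂p1/∂z0 = -0.08382

p = softmax(z) = [0.787, 0.1065, 0.1065]
p1 = 0.1065, p0 = 0.787

∂p1/∂z0 = -p1 × p0 = -0.1065 × 0.787 = -0.08382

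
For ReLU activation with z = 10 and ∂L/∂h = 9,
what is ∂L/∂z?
∂L/∂z = 9

h = ReLU(10) = 10
Since z > 0: ∂h/∂z = 1
∂L/∂z = ∂L/∂h · ∂h/∂z = 9 × 1 = 9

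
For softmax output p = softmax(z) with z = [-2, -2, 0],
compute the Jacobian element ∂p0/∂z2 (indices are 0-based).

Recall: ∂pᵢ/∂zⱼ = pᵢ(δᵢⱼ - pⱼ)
∂p0/∂z2 = -0.08382

p = softmax(z) = [0.1065, 0.1065, 0.787]
p0 = 0.1065, p2 = 0.787

∂p0/∂z2 = -p0 × p2 = -0.1065 × 0.787 = -0.08382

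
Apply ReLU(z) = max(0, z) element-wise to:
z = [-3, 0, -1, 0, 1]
h = [0, 0, 0, 0, 1]

ReLU applied element-wise: max(0,-3)=0, max(0,0)=0, max(0,-1)=0, max(0,0)=0, max(0,1)=1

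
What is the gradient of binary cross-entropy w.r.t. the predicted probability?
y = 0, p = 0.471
∂L/∂p = 1.89

∂L/∂p = -y/p + (1-y)/(1-p) = 0 + 1/0.529 = 1.89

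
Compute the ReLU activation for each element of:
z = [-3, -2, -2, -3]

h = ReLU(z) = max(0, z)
h = [0, 0, 0, 0]

ReLU applied element-wise: max(0,-3)=0, max(0,-2)=0, max(0,-2)=0, max(0,-3)=0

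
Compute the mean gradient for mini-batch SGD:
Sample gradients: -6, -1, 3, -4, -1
Average gradient = -1.8

Average = (1/5)(-6 + -1 + 3 + -4 + -1) = -9/5 = -1.8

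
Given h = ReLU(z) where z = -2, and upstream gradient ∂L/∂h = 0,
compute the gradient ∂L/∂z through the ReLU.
∂L/∂z = 0

h = ReLU(-2) = 0
Since z < 0: ∂h/∂z = 0
∂L/∂z = ∂L/∂h · ∂h/∂z = 0 × 0 = 0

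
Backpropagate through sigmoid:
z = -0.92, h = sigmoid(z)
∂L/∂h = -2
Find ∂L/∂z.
∂L/∂z = -0.4075

σ(-0.92) = 0.285
σ'(-0.92) = σ(-0.92)(1 - σ(-0.92)) = 0.285 × 0.715 = 0.2038
∂L/∂z = ∂L/∂h · σ'(z) = -2 × 0.2038 = -0.4075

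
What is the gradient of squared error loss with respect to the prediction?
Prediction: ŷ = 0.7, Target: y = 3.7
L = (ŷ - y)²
∂L/∂ŷ = -6.0

∂L/∂ŷ = 2(ŷ - y) = 2(0.7 - 3.7) = 2(-3.0) = -6.0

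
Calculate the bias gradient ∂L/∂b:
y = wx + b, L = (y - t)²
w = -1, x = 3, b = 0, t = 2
∂L/∂b = -10

y = wx + b = (-1)(3) + 0 = -3
∂L/∂y = 2(y - t) = 2(-3 - 2) = -10
∂y/∂b = 1
∂L/∂b = ∂L/∂y · ∂y/∂b = -10 × 1 = -10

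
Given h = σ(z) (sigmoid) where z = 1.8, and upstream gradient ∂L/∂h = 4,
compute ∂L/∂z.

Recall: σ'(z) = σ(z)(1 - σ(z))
∂L/∂z = 0.4869

σ(1.8) = 0.8581
σ'(1.8) = σ(1.8)(1 - σ(1.8)) = 0.8581 × 0.1419 = 0.1217
∂L/∂z = ∂L/∂h · σ'(z) = 4 × 0.1217 = 0.4869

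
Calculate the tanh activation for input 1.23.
0.8426

tanh(1.23) = (e^(1.23) - e^(-1.23))/(e^(1.23) + e^(-1.23)) = 0.8426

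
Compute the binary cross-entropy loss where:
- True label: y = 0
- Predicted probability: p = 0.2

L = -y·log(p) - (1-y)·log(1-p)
L = 0.2231

L = -0·log(0.2) - 1·log(0.8) = -log(0.8) = 0.2231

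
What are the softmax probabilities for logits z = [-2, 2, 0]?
p = [0.0159, 0.8668, 0.1173]

exp(z) = [0.1353, 7.389, 1]
Sum = 8.524
p = [0.0159, 0.8668, 0.1173]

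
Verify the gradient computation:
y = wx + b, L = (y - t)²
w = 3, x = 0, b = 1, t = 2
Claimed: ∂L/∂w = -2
Incorrect

y = (3)(0) + 1 = 1
∂L/∂y = 2(y - t) = 2(1 - 2) = -2
∂y/∂w = x = 0
∂L/∂w = -2 × 0 = 0

Claimed value: -2
Incorrect: The correct gradient is 0.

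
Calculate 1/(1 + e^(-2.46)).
0.9213

sigmoid(2.46) = 1/(1 + e^(-2.46)) = 1/(1 + 0.08543) = 0.9213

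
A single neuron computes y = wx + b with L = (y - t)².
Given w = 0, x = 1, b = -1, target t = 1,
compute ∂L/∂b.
∂L/∂b = -4

y = wx + b = (0)(1) + -1 = -1
∂L/∂y = 2(y - t) = 2(-1 - 1) = -4
∂y/∂b = 1
∂L/∂b = ∂L/∂y · ∂y/∂b = -4 × 1 = -4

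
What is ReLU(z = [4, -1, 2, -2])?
h = [4, 0, 2, 0]

ReLU applied element-wise: max(0,4)=4, max(0,-1)=0, max(0,2)=2, max(0,-2)=0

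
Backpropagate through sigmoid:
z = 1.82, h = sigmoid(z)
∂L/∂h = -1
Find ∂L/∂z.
∂L/∂z = -0.12

σ(1.82) = 0.8606
σ'(1.82) = σ(1.82)(1 - σ(1.82)) = 0.8606 × 0.1394 = 0.12
∂L/∂z = ∂L/∂h · σ'(z) = -1 × 0.12 = -0.12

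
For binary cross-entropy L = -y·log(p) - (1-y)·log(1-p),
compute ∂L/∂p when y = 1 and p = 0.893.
∂L/∂p = -1.12

∂L/∂p = -y/p + (1-y)/(1-p) = -1/0.893 + 0 = -1.12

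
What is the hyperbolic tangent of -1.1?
-0.8005

tanh(-1.1) = (e^(-1.1) - e^(1.1))/(e^(-1.1) + e^(1.1)) = -0.8005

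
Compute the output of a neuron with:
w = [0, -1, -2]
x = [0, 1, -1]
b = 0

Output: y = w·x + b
y = 1

y = (0)(0) + (-1)(1) + (-2)(-1) + 0 = 1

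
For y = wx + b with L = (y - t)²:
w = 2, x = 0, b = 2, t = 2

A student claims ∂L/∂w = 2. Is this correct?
Incorrect

y = (2)(0) + 2 = 2
∂L/∂y = 2(y - t) = 2(2 - 2) = 0
∂y/∂w = x = 0
∂L/∂w = 0 × 0 = 0

Claimed value: 2
Incorrect: The correct gradient is 0.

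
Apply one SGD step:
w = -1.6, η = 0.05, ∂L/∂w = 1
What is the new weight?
w_new = -1.65

w_new = w - η·∂L/∂w = -1.6 - 0.05×(1) = -1.6 - (0.05) = -1.65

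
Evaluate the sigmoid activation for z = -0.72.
0.3274

sigmoid(-0.72) = 1/(1 + e^(0.72)) = 1/(1 + 2.054) = 0.3274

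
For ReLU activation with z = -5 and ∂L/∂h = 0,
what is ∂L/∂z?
∂L/∂z = 0

h = ReLU(-5) = 0
Since z < 0: ∂h/∂z = 0
∂L/∂z = ∂L/∂h · ∂h/∂z = 0 × 0 = 0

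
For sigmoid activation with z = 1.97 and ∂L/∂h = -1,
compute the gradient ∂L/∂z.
∂L/∂z = -0.1074

σ(1.97) = 0.8776
σ'(1.97) = σ(1.97)(1 - σ(1.97)) = 0.8776 × 0.1224 = 0.1074
∂L/∂z = ∂L/∂h · σ'(z) = -1 × 0.1074 = -0.1074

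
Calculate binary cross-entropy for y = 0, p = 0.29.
L = 0.3425

L = -0·log(0.29) - 1·log(0.71) = -log(0.71) = 0.3425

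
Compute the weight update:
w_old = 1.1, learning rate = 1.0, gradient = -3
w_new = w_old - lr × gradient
w_new = 4.1

w_new = w - η·∂L/∂w = 1.1 - 1.0×(-3) = 1.1 - (-3) = 4.1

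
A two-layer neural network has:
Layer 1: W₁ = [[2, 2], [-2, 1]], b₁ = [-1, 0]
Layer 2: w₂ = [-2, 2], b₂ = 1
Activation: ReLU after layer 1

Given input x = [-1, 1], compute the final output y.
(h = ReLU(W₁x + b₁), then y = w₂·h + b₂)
y = 7

Layer 1 pre-activation: z₁ = [-1, 3]
After ReLU: h = [0, 3]
Layer 2 output: y = -2×0 + 2×3 + 1 = 7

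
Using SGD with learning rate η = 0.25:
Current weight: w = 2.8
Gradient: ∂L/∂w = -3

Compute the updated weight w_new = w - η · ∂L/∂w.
w_new = 3.55

w_new = w - η·∂L/∂w = 2.8 - 0.25×(-3) = 2.8 - (-0.75) = 3.55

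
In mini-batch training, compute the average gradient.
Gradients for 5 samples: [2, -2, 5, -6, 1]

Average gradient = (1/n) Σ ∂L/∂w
Average gradient = 0

Average = (1/5)(2 + -2 + 5 + -6 + 1) = 0/5 = 0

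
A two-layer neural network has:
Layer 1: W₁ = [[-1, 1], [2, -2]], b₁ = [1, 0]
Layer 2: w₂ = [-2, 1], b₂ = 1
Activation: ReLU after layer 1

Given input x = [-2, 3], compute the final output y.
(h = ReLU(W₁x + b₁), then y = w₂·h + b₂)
y = -11

Layer 1 pre-activation: z₁ = [6, -10]
After ReLU: h = [6, 0]
Layer 2 output: y = -2×6 + 1×0 + 1 = -11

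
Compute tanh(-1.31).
-0.8643

tanh(-1.31) = (e^(-1.31) - e^(1.31))/(e^(-1.31) + e^(1.31)) = -0.8643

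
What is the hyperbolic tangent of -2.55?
-0.9879

tanh(-2.55) = (e^(-2.55) - e^(2.55))/(e^(-2.55) + e^(2.55)) = -0.9879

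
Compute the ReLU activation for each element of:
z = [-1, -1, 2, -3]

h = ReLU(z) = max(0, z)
h = [0, 0, 2, 0]

ReLU applied element-wise: max(0,-1)=0, max(0,-1)=0, max(0,2)=2, max(0,-3)=0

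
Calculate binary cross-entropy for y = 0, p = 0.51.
L = 0.7133

L = -0·log(0.51) - 1·log(0.49) = -log(0.49) = 0.7133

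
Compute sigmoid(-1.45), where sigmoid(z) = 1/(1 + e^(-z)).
0.19

sigmoid(-1.45) = 1/(1 + e^(1.45)) = 1/(1 + 4.263) = 0.19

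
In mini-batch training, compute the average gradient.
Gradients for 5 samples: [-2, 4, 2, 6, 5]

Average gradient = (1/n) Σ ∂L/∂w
Average gradient = 3

Average = (1/5)(-2 + 4 + 2 + 6 + 5) = 15/5 = 3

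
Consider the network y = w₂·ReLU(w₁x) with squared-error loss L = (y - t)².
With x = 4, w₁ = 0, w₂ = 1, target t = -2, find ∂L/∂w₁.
∂L/∂w₁ = 0

Forward pass:
z = w₁x = 0×4 = 0
h = ReLU(0) = 0
y = w₂h = 1×0 = 0

Backward pass:
∂L/∂y = 2(y - t) = 2(0 - -2) = 4
∂y/∂h = w₂ = 1
∂h/∂z = 0 (ReLU derivative)
∂z/∂w₁ = x = 4

∂L/∂w₁ = 4 × 1 × 0 × 4 = 0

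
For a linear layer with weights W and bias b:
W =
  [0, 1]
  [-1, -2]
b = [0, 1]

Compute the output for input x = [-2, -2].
y = [-2, 7]

Wx = [0×-2 + 1×-2, -1×-2 + -2×-2]
   = [-2, 6]
y = Wx + b = [-2 + 0, 6 + 1] = [-2, 7]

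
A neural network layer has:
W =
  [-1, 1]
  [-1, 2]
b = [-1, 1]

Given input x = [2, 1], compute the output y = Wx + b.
y = [-2, 1]

Wx = [-1×2 + 1×1, -1×2 + 2×1]
   = [-1, 0]
y = Wx + b = [-1 + -1, 0 + 1] = [-2, 1]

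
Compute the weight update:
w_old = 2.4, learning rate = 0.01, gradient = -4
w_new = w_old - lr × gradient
w_new = 2.44

w_new = w - η·∂L/∂w = 2.4 - 0.01×(-4) = 2.4 - (-0.04) = 2.44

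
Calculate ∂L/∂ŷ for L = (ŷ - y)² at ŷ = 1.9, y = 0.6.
∂L/∂ŷ = 2.6

∂L/∂ŷ = 2(ŷ - y) = 2(1.9 - 0.6) = 2(1.3) = 2.6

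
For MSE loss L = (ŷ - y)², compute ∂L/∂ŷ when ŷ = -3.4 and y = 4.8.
∂L/∂ŷ = -16.4

∂L/∂ŷ = 2(ŷ - y) = 2(-3.4 - 4.8) = 2(-8.2) = -16.4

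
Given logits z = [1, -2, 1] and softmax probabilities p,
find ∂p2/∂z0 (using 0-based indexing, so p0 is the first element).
∂p2/∂z0 = -0.238

p = softmax(z) = [0.4879, 0.02429, 0.4879]
p2 = 0.4879, p0 = 0.4879

∂p2/∂z0 = -p2 × p0 = -0.4879 × 0.4879 = -0.238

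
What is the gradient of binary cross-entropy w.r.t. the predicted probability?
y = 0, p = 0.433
∂L/∂p = 1.764

∂L/∂p = -y/p + (1-y)/(1-p) = 0 + 1/0.567 = 1.764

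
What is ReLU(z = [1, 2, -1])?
h = [1, 2, 0]

ReLU applied element-wise: max(0,1)=1, max(0,2)=2, max(0,-1)=0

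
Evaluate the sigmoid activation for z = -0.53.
0.3705

sigmoid(-0.53) = 1/(1 + e^(0.53)) = 1/(1 + 1.699) = 0.3705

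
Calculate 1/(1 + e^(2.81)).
0.05679

sigmoid(-2.81) = 1/(1 + e^(2.81)) = 1/(1 + 16.61) = 0.05679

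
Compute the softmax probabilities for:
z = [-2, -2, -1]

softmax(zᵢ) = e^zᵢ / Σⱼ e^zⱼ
p = [0.2119, 0.2119, 0.5761]

exp(z) = [0.1353, 0.1353, 0.3679]
Sum = 0.6386
p = [0.2119, 0.2119, 0.5761]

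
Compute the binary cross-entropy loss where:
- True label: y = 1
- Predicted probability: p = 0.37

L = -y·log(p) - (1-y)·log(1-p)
L = 0.9943

L = -1·log(0.37) - 0·log(0.63) = -log(0.37) = 0.9943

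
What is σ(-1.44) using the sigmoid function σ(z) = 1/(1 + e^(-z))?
0.1915

sigmoid(-1.44) = 1/(1 + e^(1.44)) = 1/(1 + 4.221) = 0.1915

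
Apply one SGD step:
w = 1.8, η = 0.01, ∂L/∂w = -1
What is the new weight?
w_new = 1.81

w_new = w - η·∂L/∂w = 1.8 - 0.01×(-1) = 1.8 - (-0.01) = 1.81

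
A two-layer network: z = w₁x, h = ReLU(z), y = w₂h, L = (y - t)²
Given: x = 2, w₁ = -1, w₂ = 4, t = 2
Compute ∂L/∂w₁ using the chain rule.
∂L/∂w₁ = 0

Forward pass:
z = w₁x = -1×2 = -2
h = ReLU(-2) = 0
y = w₂h = 4×0 = 0

Backward pass:
∂L/∂y = 2(y - t) = 2(0 - 2) = -4
∂y/∂h = w₂ = 4
∂h/∂z = 0 (ReLU derivative)
∂z/∂w₁ = x = 2

∂L/∂w₁ = -4 × 4 × 0 × 2 = 0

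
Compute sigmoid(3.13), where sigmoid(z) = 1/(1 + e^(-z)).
0.9581

sigmoid(3.13) = 1/(1 + e^(-3.13)) = 1/(1 + 0.04372) = 0.9581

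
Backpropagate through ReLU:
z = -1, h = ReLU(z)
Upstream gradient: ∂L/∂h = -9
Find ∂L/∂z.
∂L/∂z = 0

h = ReLU(-1) = 0
Since z < 0: ∂h/∂z = 0
∂L/∂z = ∂L/∂h · ∂h/∂z = -9 × 0 = 0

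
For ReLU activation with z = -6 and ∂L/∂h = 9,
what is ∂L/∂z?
∂L/∂z = 0

h = ReLU(-6) = 0
Since z < 0: ∂h/∂z = 0
∂L/∂z = ∂L/∂h · ∂h/∂z = 9 × 0 = 0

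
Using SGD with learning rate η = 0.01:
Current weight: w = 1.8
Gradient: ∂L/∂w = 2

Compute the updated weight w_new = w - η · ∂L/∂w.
w_new = 1.78

w_new = w - η·∂L/∂w = 1.8 - 0.01×(2) = 1.8 - (0.02) = 1.78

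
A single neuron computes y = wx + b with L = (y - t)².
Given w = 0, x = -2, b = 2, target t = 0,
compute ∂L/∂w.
∂L/∂w = -8

y = wx + b = (0)(-2) + 2 = 2
∂L/∂y = 2(y - t) = 2(2 - 0) = 4
∂y/∂w = x = -2
∂L/∂w = ∂L/∂y · ∂y/∂w = 4 × -2 = -8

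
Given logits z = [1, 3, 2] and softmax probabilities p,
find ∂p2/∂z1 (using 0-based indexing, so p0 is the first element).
∂p2/∂z1 = -0.1628

p = softmax(z) = [0.09003, 0.6652, 0.2447]
p2 = 0.2447, p1 = 0.6652

∂p2/∂z1 = -p2 × p1 = -0.2447 × 0.6652 = -0.1628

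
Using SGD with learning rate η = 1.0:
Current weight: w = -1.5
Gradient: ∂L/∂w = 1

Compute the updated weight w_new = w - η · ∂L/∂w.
w_new = -2.5

w_new = w - η·∂L/∂w = -1.5 - 1.0×(1) = -1.5 - (1) = -2.5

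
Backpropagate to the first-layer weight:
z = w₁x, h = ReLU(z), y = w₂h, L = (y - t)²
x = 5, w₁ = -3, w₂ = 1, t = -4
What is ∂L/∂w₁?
∂L/∂w₁ = 0

Forward pass:
z = w₁x = -3×5 = -15
h = ReLU(-15) = 0
y = w₂h = 1×0 = 0

Backward pass:
∂L/∂y = 2(y - t) = 2(0 - -4) = 8
∂y/∂h = w₂ = 1
∂h/∂z = 0 (ReLU derivative)
∂z/∂w₁ = x = 5

∂L/∂w₁ = 8 × 1 × 0 × 5 = 0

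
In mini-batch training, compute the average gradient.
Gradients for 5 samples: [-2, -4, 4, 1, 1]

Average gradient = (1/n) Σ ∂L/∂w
Average gradient = 0

Average = (1/5)(-2 + -4 + 4 + 1 + 1) = 0/5 = 0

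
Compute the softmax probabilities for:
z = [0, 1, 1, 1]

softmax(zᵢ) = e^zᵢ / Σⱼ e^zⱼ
p = [0.1092, 0.2969, 0.2969, 0.2969]

exp(z) = [1, 2.718, 2.718, 2.718]
Sum = 9.155
p = [0.1092, 0.2969, 0.2969, 0.2969]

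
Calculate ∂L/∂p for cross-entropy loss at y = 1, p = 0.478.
∂L/∂p = -2.092

∂L/∂p = -y/p + (1-y)/(1-p) = -1/0.478 + 0 = -2.092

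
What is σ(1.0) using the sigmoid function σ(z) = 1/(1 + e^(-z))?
0.7311

sigmoid(1.0) = 1/(1 + e^(-1.0)) = 1/(1 + 0.3679) = 0.7311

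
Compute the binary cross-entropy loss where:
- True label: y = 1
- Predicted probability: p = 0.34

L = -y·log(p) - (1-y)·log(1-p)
L = 1.079

L = -1·log(0.34) - 0·log(0.66) = -log(0.34) = 1.079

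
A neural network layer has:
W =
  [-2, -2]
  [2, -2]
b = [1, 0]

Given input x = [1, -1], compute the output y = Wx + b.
y = [1, 4]

Wx = [-2×1 + -2×-1, 2×1 + -2×-1]
   = [0, 4]
y = Wx + b = [0 + 1, 4 + 0] = [1, 4]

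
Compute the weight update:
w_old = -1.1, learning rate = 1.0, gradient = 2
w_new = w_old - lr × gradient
w_new = -3.1

w_new = w - η·∂L/∂w = -1.1 - 1.0×(2) = -1.1 - (2) = -3.1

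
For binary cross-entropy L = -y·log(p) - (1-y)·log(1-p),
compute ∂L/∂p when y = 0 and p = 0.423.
∂L/∂p = 1.733

∂L/∂p = -y/p + (1-y)/(1-p) = 0 + 1/0.577 = 1.733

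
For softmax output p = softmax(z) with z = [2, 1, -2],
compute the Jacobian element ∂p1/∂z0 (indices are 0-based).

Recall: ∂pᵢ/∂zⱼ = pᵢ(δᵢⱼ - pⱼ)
∂p1/∂z0 = -0.1915

p = softmax(z) = [0.7214, 0.2654, 0.01321]
p1 = 0.2654, p0 = 0.7214

∂p1/∂z0 = -p1 × p0 = -0.2654 × 0.7214 = -0.1915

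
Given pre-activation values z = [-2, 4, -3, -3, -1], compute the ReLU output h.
h = [0, 4, 0, 0, 0]

ReLU applied element-wise: max(0,-2)=0, max(0,4)=4, max(0,-3)=0, max(0,-3)=0, max(0,-1)=0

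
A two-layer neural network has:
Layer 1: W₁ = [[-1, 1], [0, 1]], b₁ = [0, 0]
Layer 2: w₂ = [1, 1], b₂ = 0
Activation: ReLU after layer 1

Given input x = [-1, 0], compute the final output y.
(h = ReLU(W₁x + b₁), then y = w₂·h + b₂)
y = 1

Layer 1 pre-activation: z₁ = [1, 0]
After ReLU: h = [1, 0]
Layer 2 output: y = 1×1 + 1×0 + 0 = 1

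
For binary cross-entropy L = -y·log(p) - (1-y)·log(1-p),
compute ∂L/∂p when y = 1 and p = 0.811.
∂L/∂p = -1.233

∂L/∂p = -y/p + (1-y)/(1-p) = -1/0.811 + 0 = -1.233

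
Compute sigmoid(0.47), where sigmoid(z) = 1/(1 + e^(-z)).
0.6154

sigmoid(0.47) = 1/(1 + e^(-0.47)) = 1/(1 + 0.625) = 0.6154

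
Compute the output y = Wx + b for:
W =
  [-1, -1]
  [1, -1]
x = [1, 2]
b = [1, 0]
y = [-2, -1]

Wx = [-1×1 + -1×2, 1×1 + -1×2]
   = [-3, -1]
y = Wx + b = [-3 + 1, -1 + 0] = [-2, -1]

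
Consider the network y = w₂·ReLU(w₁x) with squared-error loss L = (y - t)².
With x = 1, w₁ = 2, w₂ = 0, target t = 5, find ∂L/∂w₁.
∂L/∂w₁ = 0

Forward pass:
z = w₁x = 2×1 = 2
h = ReLU(2) = 2
y = w₂h = 0×2 = 0

Backward pass:
∂L/∂y = 2(y - t) = 2(0 - 5) = -10
∂y/∂h = w₂ = 0
∂h/∂z = 1 (ReLU derivative)
∂z/∂w₁ = x = 1

∂L/∂w₁ = -10 × 0 × 1 × 1 = 0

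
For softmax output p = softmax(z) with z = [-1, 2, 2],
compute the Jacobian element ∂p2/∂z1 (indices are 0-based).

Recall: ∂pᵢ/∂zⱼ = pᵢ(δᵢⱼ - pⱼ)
∂p2/∂z1 = -0.238

p = softmax(z) = [0.02429, 0.4879, 0.4879]
p2 = 0.4879, p1 = 0.4879

∂p2/∂z1 = -p2 × p1 = -0.4879 × 0.4879 = -0.238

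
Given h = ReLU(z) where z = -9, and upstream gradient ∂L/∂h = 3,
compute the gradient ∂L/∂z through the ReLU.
∂L/∂z = 0

h = ReLU(-9) = 0
Since z < 0: ∂h/∂z = 0
∂L/∂z = ∂L/∂h · ∂h/∂z = 3 × 0 = 0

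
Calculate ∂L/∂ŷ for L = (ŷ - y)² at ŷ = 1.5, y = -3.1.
∂L/∂ŷ = 9.2

∂L/∂ŷ = 2(ŷ - y) = 2(1.5 - -3.1) = 2(4.6) = 9.2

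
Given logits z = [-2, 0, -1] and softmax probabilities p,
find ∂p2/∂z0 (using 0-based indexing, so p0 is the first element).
∂p2/∂z0 = -0.02203

p = softmax(z) = [0.09003, 0.6652, 0.2447]
p2 = 0.2447, p0 = 0.09003

∂p2/∂z0 = -p2 × p0 = -0.2447 × 0.09003 = -0.02203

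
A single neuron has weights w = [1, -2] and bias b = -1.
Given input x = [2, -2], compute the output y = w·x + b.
y = 5

y = (1)(2) + (-2)(-2) + -1 = 5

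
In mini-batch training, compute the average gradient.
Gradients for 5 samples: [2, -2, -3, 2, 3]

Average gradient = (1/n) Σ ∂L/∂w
Average gradient = 0.4

Average = (1/5)(2 + -2 + -3 + 2 + 3) = 2/5 = 0.4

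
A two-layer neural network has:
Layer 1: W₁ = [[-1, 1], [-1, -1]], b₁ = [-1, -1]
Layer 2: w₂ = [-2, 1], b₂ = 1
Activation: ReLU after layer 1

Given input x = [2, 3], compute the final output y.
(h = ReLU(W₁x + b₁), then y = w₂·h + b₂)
y = 1

Layer 1 pre-activation: z₁ = [0, -6]
After ReLU: h = [0, 0]
Layer 2 output: y = -2×0 + 1×0 + 1 = 1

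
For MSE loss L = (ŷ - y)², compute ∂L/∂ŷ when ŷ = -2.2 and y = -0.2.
∂L/∂ŷ = -4.0

∂L/∂ŷ = 2(ŷ - y) = 2(-2.2 - -0.2) = 2(-2.0) = -4.0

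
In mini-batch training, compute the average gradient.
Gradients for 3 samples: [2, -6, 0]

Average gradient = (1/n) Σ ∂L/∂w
Average gradient = -1.333

Average = (1/3)(2 + -6 + 0) = -4/3 = -1.333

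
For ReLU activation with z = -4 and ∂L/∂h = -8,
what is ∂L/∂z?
∂L/∂z = 0

h = ReLU(-4) = 0
Since z < 0: ∂h/∂z = 0
∂L/∂z = ∂L/∂h · ∂h/∂z = -8 × 0 = 0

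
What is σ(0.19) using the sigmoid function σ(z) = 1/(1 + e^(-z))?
0.5474

sigmoid(0.19) = 1/(1 + e^(-0.19)) = 1/(1 + 0.827) = 0.5474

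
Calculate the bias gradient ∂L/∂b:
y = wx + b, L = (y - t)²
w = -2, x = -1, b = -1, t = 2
∂L/∂b = -2

y = wx + b = (-2)(-1) + -1 = 1
∂L/∂y = 2(y - t) = 2(1 - 2) = -2
∂y/∂b = 1
∂L/∂b = ∂L/∂y · ∂y/∂b = -2 × 1 = -2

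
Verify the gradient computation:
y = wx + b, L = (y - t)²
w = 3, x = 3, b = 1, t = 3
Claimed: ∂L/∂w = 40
Incorrect

y = (3)(3) + 1 = 10
∂L/∂y = 2(y - t) = 2(10 - 3) = 14
∂y/∂w = x = 3
∂L/∂w = 14 × 3 = 42

Claimed value: 40
Incorrect: The correct gradient is 42.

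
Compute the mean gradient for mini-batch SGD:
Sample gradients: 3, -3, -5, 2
Average gradient = -0.75

Average = (1/4)(3 + -3 + -5 + 2) = -3/4 = -0.75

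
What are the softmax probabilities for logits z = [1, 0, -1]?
p = [0.6652, 0.2447, 0.09]

exp(z) = [2.718, 1, 0.3679]
Sum = 4.086
p = [0.6652, 0.2447, 0.09]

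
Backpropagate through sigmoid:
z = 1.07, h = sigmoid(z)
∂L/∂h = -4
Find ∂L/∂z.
∂L/∂z = -0.7607

σ(1.07) = 0.7446
σ'(1.07) = σ(1.07)(1 - σ(1.07)) = 0.7446 × 0.2554 = 0.1902
∂L/∂z = ∂L/∂h · σ'(z) = -4 × 0.1902 = -0.7607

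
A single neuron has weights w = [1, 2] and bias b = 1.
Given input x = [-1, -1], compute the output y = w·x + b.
y = -2

y = (1)(-1) + (2)(-1) + 1 = -2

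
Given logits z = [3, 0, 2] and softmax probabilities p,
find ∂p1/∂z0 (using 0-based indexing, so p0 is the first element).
∂p1/∂z0 = -0.02477

p = softmax(z) = [0.7054, 0.03512, 0.2595]
p1 = 0.03512, p0 = 0.7054

∂p1/∂z0 = -p1 × p0 = -0.03512 × 0.7054 = -0.02477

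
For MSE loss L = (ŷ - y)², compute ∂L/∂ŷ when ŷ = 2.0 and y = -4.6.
∂L/∂ŷ = 13.2

∂L/∂ŷ = 2(ŷ - y) = 2(2.0 - -4.6) = 2(6.6) = 13.2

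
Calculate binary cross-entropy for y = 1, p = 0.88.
L = 0.1278

L = -1·log(0.88) - 0·log(0.12) = -log(0.88) = 0.1278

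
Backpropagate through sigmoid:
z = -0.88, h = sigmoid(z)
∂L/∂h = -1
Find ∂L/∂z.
∂L/∂z = -0.2072

σ(-0.88) = 0.2932
σ'(-0.88) = σ(-0.88)(1 - σ(-0.88)) = 0.2932 × 0.7068 = 0.2072
∂L/∂z = ∂L/∂h · σ'(z) = -1 × 0.2072 = -0.2072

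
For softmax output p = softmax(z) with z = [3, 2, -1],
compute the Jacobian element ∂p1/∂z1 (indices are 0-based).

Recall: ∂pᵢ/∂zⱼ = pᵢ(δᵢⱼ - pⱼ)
∂p1/∂z1 = 0.195

p = softmax(z) = [0.7214, 0.2654, 0.01321]
p1 = 0.2654

∂p1/∂z1 = p1(1 - p1) = 0.2654 × (1 - 0.2654) = 0.195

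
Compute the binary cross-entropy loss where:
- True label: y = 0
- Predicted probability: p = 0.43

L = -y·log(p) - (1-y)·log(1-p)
L = 0.5621

L = -0·log(0.43) - 1·log(0.57) = -log(0.57) = 0.5621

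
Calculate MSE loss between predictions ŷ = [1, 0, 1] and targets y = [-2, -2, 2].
MSE = 4.667

MSE = (1/3)((1--2)² + (0--2)² + (1-2)²) = (1/3)(9 + 4 + 1) = 4.667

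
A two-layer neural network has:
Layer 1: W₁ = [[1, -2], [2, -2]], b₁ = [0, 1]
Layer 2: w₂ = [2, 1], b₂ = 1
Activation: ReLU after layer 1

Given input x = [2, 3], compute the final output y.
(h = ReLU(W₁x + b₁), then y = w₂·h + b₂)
y = 1

Layer 1 pre-activation: z₁ = [-4, -1]
After ReLU: h = [0, 0]
Layer 2 output: y = 2×0 + 1×0 + 1 = 1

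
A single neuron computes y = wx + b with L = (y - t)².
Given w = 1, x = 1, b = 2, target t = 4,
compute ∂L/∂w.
∂L/∂w = -2

y = wx + b = (1)(1) + 2 = 3
∂L/∂y = 2(y - t) = 2(3 - 4) = -2
∂y/∂w = x = 1
∂L/∂w = ∂L/∂y · ∂y/∂w = -2 × 1 = -2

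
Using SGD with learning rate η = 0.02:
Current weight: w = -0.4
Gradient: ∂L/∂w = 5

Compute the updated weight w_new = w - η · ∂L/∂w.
w_new = -0.5

w_new = w - η·∂L/∂w = -0.4 - 0.02×(5) = -0.4 - (0.1) = -0.5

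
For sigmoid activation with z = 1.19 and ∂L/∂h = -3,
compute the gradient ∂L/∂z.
∂L/∂z = -0.5365

σ(1.19) = 0.7667
σ'(1.19) = σ(1.19)(1 - σ(1.19)) = 0.7667 × 0.2333 = 0.1788
∂L/∂z = ∂L/∂h · σ'(z) = -3 × 0.1788 = -0.5365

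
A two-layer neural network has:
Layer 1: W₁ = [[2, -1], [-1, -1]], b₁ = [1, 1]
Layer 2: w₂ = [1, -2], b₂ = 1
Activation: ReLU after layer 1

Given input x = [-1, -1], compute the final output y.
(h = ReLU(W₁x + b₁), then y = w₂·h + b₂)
y = -5

Layer 1 pre-activation: z₁ = [0, 3]
After ReLU: h = [0, 3]
Layer 2 output: y = 1×0 + -2×3 + 1 = -5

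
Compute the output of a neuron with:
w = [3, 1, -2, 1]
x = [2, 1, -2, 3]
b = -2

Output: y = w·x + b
y = 12

y = (3)(2) + (1)(1) + (-2)(-2) + (1)(3) + -2 = 12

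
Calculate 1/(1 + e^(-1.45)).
0.81

sigmoid(1.45) = 1/(1 + e^(-1.45)) = 1/(1 + 0.2346) = 0.81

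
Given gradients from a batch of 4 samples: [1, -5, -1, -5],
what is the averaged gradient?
Average gradient = -2.5

Average = (1/4)(1 + -5 + -1 + -5) = -10/4 = -2.5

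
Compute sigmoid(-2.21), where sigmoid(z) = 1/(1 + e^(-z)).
0.09886

sigmoid(-2.21) = 1/(1 + e^(2.21)) = 1/(1 + 9.116) = 0.09886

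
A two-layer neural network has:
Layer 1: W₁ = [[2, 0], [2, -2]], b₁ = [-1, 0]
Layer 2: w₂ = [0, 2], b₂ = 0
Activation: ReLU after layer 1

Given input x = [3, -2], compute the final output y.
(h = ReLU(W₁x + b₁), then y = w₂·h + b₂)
y = 20

Layer 1 pre-activation: z₁ = [5, 10]
After ReLU: h = [5, 10]
Layer 2 output: y = 0×5 + 2×10 + 0 = 20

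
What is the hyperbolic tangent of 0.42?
0.3969

tanh(0.42) = (e^(0.42) - e^(-0.42))/(e^(0.42) + e^(-0.42)) = 0.3969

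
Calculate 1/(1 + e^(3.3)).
0.03557

sigmoid(-3.3) = 1/(1 + e^(3.3)) = 1/(1 + 27.11) = 0.03557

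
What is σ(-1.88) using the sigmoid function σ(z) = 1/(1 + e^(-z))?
0.1324

sigmoid(-1.88) = 1/(1 + e^(1.88)) = 1/(1 + 6.554) = 0.1324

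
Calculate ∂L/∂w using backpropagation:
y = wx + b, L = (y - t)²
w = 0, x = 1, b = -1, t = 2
∂L/∂w = -6

y = wx + b = (0)(1) + -1 = -1
∂L/∂y = 2(y - t) = 2(-1 - 2) = -6
∂y/∂w = x = 1
∂L/∂w = ∂L/∂y · ∂y/∂w = -6 × 1 = -6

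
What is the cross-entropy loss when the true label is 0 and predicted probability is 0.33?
L = 0.4005

L = -0·log(0.33) - 1·log(0.67) = -log(0.67) = 0.4005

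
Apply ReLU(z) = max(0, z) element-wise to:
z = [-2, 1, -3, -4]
h = [0, 1, 0, 0]

ReLU applied element-wise: max(0,-2)=0, max(0,1)=1, max(0,-3)=0, max(0,-4)=0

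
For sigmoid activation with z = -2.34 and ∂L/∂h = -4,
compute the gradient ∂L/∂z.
∂L/∂z = -0.3206

σ(-2.34) = 0.08786
σ'(-2.34) = σ(-2.34)(1 - σ(-2.34)) = 0.08786 × 0.9121 = 0.08014
∂L/∂z = ∂L/∂h · σ'(z) = -4 × 0.08014 = -0.3206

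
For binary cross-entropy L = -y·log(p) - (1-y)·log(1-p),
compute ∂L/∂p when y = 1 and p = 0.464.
∂L/∂p = -2.155

∂L/∂p = -y/p + (1-y)/(1-p) = -1/0.464 + 0 = -2.155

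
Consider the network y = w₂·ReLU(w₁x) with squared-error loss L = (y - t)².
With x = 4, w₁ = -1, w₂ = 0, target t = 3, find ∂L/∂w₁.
∂L/∂w₁ = 0

Forward pass:
z = w₁x = -1×4 = -4
h = ReLU(-4) = 0
y = w₂h = 0×0 = 0

Backward pass:
∂L/∂y = 2(y - t) = 2(0 - 3) = -6
∂y/∂h = w₂ = 0
∂h/∂z = 0 (ReLU derivative)
∂z/∂w₁ = x = 4

∂L/∂w₁ = -6 × 0 × 0 × 4 = 0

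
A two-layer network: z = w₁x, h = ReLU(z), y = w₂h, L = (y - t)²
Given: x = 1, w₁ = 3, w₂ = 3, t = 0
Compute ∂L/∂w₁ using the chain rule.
∂L/∂w₁ = 54

Forward pass:
z = w₁x = 3×1 = 3
h = ReLU(3) = 3
y = w₂h = 3×3 = 9

Backward pass:
∂L/∂y = 2(y - t) = 2(9 - 0) = 18
∂y/∂h = w₂ = 3
∂h/∂z = 1 (ReLU derivative)
∂z/∂w₁ = x = 1

∂L/∂w₁ = 18 × 3 × 1 × 1 = 54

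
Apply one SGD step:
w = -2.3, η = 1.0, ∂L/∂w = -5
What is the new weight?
w_new = 2.7

w_new = w - η·∂L/∂w = -2.3 - 1.0×(-5) = -2.3 - (-5) = 2.7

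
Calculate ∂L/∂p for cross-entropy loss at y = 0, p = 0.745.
∂L/∂p = 3.922

∂L/∂p = -y/p + (1-y)/(1-p) = 0 + 1/0.255 = 3.922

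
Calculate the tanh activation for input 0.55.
0.5005

tanh(0.55) = (e^(0.55) - e^(-0.55))/(e^(0.55) + e^(-0.55)) = 0.5005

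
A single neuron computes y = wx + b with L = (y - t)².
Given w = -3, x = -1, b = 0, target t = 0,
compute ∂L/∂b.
∂L/∂b = 6

y = wx + b = (-3)(-1) + 0 = 3
∂L/∂y = 2(y - t) = 2(3 - 0) = 6
∂y/∂b = 1
∂L/∂b = ∂L/∂y · ∂y/∂b = 6 × 1 = 6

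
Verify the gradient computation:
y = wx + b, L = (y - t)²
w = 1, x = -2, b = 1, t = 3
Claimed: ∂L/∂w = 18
Incorrect

y = (1)(-2) + 1 = -1
∂L/∂y = 2(y - t) = 2(-1 - 3) = -8
∂y/∂w = x = -2
∂L/∂w = -8 × -2 = 16

Claimed value: 18
Incorrect: The correct gradient is 16.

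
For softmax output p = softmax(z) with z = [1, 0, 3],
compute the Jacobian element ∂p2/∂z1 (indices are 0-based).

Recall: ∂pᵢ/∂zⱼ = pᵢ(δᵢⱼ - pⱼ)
∂p2/∂z1 = -0.03545

p = softmax(z) = [0.1142, 0.04201, 0.8438]
p2 = 0.8438, p1 = 0.04201

∂p2/∂z1 = -p2 × p1 = -0.8438 × 0.04201 = -0.03545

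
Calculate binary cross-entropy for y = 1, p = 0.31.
L = 1.171

L = -1·log(0.31) - 0·log(0.69) = -log(0.31) = 1.171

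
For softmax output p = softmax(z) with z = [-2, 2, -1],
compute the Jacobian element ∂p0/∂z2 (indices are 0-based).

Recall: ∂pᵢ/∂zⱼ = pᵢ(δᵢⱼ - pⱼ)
∂p0/∂z2 = -0.0007993

p = softmax(z) = [0.01715, 0.9362, 0.04661]
p0 = 0.01715, p2 = 0.04661

∂p0/∂z2 = -p0 × p2 = -0.01715 × 0.04661 = -0.0007993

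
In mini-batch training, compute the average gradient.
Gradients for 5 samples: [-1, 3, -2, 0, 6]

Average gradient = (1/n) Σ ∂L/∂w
Average gradient = 1.2

Average = (1/5)(-1 + 3 + -2 + 0 + 6) = 6/5 = 1.2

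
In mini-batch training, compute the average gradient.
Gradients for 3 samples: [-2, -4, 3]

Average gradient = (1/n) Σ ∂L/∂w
Average gradient = -1

Average = (1/3)(-2 + -4 + 3) = -3/3 = -1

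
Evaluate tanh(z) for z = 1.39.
0.8832

tanh(1.39) = (e^(1.39) - e^(-1.39))/(e^(1.39) + e^(-1.39)) = 0.8832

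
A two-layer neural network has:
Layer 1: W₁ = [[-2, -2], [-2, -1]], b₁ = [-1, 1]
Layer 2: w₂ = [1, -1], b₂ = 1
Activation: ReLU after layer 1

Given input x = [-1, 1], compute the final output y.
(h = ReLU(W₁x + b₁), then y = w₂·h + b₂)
y = -1

Layer 1 pre-activation: z₁ = [-1, 2]
After ReLU: h = [0, 2]
Layer 2 output: y = 1×0 + -1×2 + 1 = -1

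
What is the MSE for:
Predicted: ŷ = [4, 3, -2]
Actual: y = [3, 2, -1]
MSE = 1

MSE = (1/3)((4-3)² + (3-2)² + (-2--1)²) = (1/3)(1 + 1 + 1) = 1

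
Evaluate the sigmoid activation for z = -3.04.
0.04565

sigmoid(-3.04) = 1/(1 + e^(3.04)) = 1/(1 + 20.91) = 0.04565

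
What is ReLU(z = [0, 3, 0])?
h = [0, 3, 0]

ReLU applied element-wise: max(0,0)=0, max(0,3)=3, max(0,0)=0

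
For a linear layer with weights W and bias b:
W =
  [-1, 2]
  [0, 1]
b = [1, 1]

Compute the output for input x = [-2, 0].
y = [3, 1]

Wx = [-1×-2 + 2×0, 0×-2 + 1×0]
   = [2, 0]
y = Wx + b = [2 + 1, 0 + 1] = [3, 1]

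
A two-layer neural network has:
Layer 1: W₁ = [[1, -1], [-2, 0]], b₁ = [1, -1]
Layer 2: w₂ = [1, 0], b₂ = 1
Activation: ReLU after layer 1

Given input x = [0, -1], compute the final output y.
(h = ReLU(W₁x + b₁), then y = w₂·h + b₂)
y = 3

Layer 1 pre-activation: z₁ = [2, -1]
After ReLU: h = [2, 0]
Layer 2 output: y = 1×2 + 0×0 + 1 = 3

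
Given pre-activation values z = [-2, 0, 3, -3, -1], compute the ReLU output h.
h = [0, 0, 3, 0, 0]

ReLU applied element-wise: max(0,-2)=0, max(0,0)=0, max(0,3)=3, max(0,-3)=0, max(0,-1)=0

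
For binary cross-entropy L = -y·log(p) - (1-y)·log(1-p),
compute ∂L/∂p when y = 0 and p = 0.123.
∂L/∂p = 1.14

∂L/∂p = -y/p + (1-y)/(1-p) = 0 + 1/0.877 = 1.14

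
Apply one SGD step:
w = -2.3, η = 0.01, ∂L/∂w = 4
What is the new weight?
w_new = -2.34

w_new = w - η·∂L/∂w = -2.3 - 0.01×(4) = -2.3 - (0.04) = -2.34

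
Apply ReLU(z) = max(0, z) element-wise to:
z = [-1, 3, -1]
h = [0, 3, 0]

ReLU applied element-wise: max(0,-1)=0, max(0,3)=3, max(0,-1)=0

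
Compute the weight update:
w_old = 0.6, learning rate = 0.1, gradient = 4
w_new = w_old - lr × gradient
w_new = 0.2

w_new = w - η·∂L/∂w = 0.6 - 0.1×(4) = 0.6 - (0.4) = 0.2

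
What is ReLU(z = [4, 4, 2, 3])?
h = [4, 4, 2, 3]

ReLU applied element-wise: max(0,4)=4, max(0,4)=4, max(0,2)=2, max(0,3)=3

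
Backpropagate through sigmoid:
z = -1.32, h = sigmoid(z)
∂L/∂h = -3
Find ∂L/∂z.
∂L/∂z = -0.4991

σ(-1.32) = 0.2108
σ'(-1.32) = σ(-1.32)(1 - σ(-1.32)) = 0.2108 × 0.7892 = 0.1664
∂L/∂z = ∂L/∂h · σ'(z) = -3 × 0.1664 = -0.4991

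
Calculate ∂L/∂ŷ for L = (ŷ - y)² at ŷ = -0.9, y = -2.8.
∂L/∂ŷ = 3.8

∂L/∂ŷ = 2(ŷ - y) = 2(-0.9 - -2.8) = 2(1.9) = 3.8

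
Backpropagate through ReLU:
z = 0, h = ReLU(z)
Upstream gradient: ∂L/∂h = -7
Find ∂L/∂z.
∂L/∂z = 0

h = ReLU(0) = 0
At z = 0: ∂h/∂z = 0 (by convention)
∂L/∂z = ∂L/∂h · ∂h/∂z = -7 × 0 = 0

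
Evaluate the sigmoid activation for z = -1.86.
0.1347

sigmoid(-1.86) = 1/(1 + e^(1.86)) = 1/(1 + 6.424) = 0.1347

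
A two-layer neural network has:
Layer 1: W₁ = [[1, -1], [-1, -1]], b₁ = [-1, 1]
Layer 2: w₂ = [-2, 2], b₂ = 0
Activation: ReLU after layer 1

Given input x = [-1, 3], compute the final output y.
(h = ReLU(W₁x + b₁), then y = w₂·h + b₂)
y = 0

Layer 1 pre-activation: z₁ = [-5, -1]
After ReLU: h = [0, 0]
Layer 2 output: y = -2×0 + 2×0 + 0 = 0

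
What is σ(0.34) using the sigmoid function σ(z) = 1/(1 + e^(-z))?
0.5842

sigmoid(0.34) = 1/(1 + e^(-0.34)) = 1/(1 + 0.7118) = 0.5842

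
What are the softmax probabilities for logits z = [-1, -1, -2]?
p = [0.4223, 0.4223, 0.1554]

exp(z) = [0.3679, 0.3679, 0.1353]
Sum = 0.8711
p = [0.4223, 0.4223, 0.1554]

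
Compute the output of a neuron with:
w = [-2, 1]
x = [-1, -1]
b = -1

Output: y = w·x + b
y = 0

y = (-2)(-1) + (1)(-1) + -1 = 0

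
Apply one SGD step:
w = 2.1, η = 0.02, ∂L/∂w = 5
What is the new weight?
w_new = 2

w_new = w - η·∂L/∂w = 2.1 - 0.02×(5) = 2.1 - (0.1) = 2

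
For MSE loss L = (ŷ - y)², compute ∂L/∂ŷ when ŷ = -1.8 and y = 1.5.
∂L/∂ŷ = -6.6

∂L/∂ŷ = 2(ŷ - y) = 2(-1.8 - 1.5) = 2(-3.3) = -6.6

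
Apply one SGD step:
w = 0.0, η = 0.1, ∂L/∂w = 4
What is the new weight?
w_new = -0.4

w_new = w - η·∂L/∂w = 0.0 - 0.1×(4) = 0.0 - (0.4) = -0.4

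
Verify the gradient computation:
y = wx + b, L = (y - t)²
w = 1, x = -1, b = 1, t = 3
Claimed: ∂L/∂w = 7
Incorrect

y = (1)(-1) + 1 = 0
∂L/∂y = 2(y - t) = 2(0 - 3) = -6
∂y/∂w = x = -1
∂L/∂w = -6 × -1 = 6

Claimed value: 7
Incorrect: The correct gradient is 6.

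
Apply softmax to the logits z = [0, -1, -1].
p = [0.5761, 0.2119, 0.2119]

exp(z) = [1, 0.3679, 0.3679]
Sum = 1.736
p = [0.5761, 0.2119, 0.2119]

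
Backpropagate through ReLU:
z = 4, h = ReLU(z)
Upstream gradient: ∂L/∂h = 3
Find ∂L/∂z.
∂L/∂z = 3

h = ReLU(4) = 4
Since z > 0: ∂h/∂z = 1
∂L/∂z = ∂L/∂h · ∂h/∂z = 3 × 1 = 3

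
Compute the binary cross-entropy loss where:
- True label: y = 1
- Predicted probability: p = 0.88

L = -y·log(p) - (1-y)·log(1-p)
L = 0.1278

L = -1·log(0.88) - 0·log(0.12) = -log(0.88) = 0.1278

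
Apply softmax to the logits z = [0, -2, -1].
p = [0.6652, 0.09, 0.2447]

exp(z) = [1, 0.1353, 0.3679]
Sum = 1.503
p = [0.6652, 0.09, 0.2447]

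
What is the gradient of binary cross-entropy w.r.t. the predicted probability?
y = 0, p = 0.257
∂L/∂p = 1.346

∂L/∂p = -y/p + (1-y)/(1-p) = 0 + 1/0.743 = 1.346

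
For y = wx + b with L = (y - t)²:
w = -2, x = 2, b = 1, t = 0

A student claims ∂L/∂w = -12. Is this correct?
Correct

y = (-2)(2) + 1 = -3
∂L/∂y = 2(y - t) = 2(-3 - 0) = -6
∂y/∂w = x = 2
∂L/∂w = -6 × 2 = -12

Claimed value: -12
Correct: The correct gradient is -12.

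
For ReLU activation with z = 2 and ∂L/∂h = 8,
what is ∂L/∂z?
∂L/∂z = 8

h = ReLU(2) = 2
Since z > 0: ∂h/∂z = 1
∂L/∂z = ∂L/∂h · ∂h/∂z = 8 × 1 = 8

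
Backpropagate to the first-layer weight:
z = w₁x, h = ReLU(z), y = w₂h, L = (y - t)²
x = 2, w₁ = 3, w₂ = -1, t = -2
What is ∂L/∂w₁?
∂L/∂w₁ = 16

Forward pass:
z = w₁x = 3×2 = 6
h = ReLU(6) = 6
y = w₂h = -1×6 = -6

Backward pass:
∂L/∂y = 2(y - t) = 2(-6 - -2) = -8
∂y/∂h = w₂ = -1
∂h/∂z = 1 (ReLU derivative)
∂z/∂w₁ = x = 2

∂L/∂w₁ = -8 × -1 × 1 × 2 = 16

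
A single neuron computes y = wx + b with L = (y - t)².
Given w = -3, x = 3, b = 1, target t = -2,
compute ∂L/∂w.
∂L/∂w = -36

y = wx + b = (-3)(3) + 1 = -8
∂L/∂y = 2(y - t) = 2(-8 - -2) = -12
∂y/∂w = x = 3
∂L/∂w = ∂L/∂y · ∂y/∂w = -12 × 3 = -36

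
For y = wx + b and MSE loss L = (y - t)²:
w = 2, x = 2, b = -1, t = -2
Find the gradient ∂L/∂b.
∂L/∂b = 10

y = wx + b = (2)(2) + -1 = 3
∂L/∂y = 2(y - t) = 2(3 - -2) = 10
∂y/∂b = 1
∂L/∂b = ∂L/∂y · ∂y/∂b = 10 × 1 = 10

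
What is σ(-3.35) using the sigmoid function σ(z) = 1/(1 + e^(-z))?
0.0339

sigmoid(-3.35) = 1/(1 + e^(3.35)) = 1/(1 + 28.5) = 0.0339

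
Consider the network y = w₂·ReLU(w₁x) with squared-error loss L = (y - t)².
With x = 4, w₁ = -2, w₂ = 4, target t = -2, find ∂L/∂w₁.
∂L/∂w₁ = 0

Forward pass:
z = w₁x = -2×4 = -8
h = ReLU(-8) = 0
y = w₂h = 4×0 = 0

Backward pass:
∂L/∂y = 2(y - t) = 2(0 - -2) = 4
∂y/∂h = w₂ = 4
∂h/∂z = 0 (ReLU derivative)
∂z/∂w₁ = x = 4

∂L/∂w₁ = 4 × 4 × 0 × 4 = 0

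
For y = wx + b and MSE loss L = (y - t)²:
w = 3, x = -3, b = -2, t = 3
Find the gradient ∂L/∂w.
∂L/∂w = 84

y = wx + b = (3)(-3) + -2 = -11
∂L/∂y = 2(y - t) = 2(-11 - 3) = -28
∂y/∂w = x = -3
∂L/∂w = ∂L/∂y · ∂y/∂w = -28 × -3 = 84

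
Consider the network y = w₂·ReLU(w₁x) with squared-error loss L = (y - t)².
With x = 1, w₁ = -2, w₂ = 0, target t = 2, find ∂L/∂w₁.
∂L/∂w₁ = 0

Forward pass:
z = w₁x = -2×1 = -2
h = ReLU(-2) = 0
y = w₂h = 0×0 = 0

Backward pass:
∂L/∂y = 2(y - t) = 2(0 - 2) = -4
∂y/∂h = w₂ = 0
∂h/∂z = 0 (ReLU derivative)
∂z/∂w₁ = x = 1

∂L/∂w₁ = -4 × 0 × 0 × 1 = 0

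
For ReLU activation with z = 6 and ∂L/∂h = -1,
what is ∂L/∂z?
∂L/∂z = -1

h = ReLU(6) = 6
Since z > 0: ∂h/∂z = 1
∂L/∂z = ∂L/∂h · ∂h/∂z = -1 × 1 = -1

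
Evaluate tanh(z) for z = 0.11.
0.1096

tanh(0.11) = (e^(0.11) - e^(-0.11))/(e^(0.11) + e^(-0.11)) = 0.1096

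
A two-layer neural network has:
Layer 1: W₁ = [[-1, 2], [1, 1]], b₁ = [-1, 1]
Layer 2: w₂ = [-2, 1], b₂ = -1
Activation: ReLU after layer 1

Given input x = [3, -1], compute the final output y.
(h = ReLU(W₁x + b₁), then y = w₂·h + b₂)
y = 2

Layer 1 pre-activation: z₁ = [-6, 3]
After ReLU: h = [0, 3]
Layer 2 output: y = -2×0 + 1×3 + -1 = 2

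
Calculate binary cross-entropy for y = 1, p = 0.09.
L = 2.408

L = -1·log(0.09) - 0·log(0.91) = -log(0.09) = 2.408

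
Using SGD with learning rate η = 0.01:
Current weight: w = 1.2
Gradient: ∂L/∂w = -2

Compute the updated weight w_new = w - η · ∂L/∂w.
w_new = 1.22

w_new = w - η·∂L/∂w = 1.2 - 0.01×(-2) = 1.2 - (-0.02) = 1.22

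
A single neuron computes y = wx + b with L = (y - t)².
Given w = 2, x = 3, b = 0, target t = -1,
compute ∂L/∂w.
∂L/∂w = 42

y = wx + b = (2)(3) + 0 = 6
∂L/∂y = 2(y - t) = 2(6 - -1) = 14
∂y/∂w = x = 3
∂L/∂w = ∂L/∂y · ∂y/∂w = 14 × 3 = 42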